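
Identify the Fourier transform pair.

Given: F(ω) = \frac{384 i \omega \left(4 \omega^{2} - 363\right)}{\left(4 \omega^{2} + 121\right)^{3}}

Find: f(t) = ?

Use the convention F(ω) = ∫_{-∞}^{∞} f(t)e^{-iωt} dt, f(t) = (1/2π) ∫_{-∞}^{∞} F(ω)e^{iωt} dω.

f(t) = 6 t e^{- \frac{11 \left|{t}\right|}{2}} \left|{t}\right|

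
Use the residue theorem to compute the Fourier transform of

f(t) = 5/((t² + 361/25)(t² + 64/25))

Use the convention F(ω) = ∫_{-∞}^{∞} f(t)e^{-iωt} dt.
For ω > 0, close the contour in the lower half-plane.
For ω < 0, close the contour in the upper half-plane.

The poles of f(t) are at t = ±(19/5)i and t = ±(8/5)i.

Let g(z) = f(z)e^{-iωz}; for large |z| the factor e^{-iωz} decays in the lower half-plane when ω > 0 and in the upper half-plane when ω < 0.

Case ω > 0 (lower half-plane, clockwise contour ⇒ F(ω) = -2πi·ΣRes):
  Res_{z = - \frac{19 i}{5}} g(z) = - \frac{625 i e^{- \frac{19 \omega}{5}}}{11286}
  Res_{z = - \frac{8 i}{5}} g(z) = \frac{625 i e^{- \frac{8 \omega}{5}}}{4752}
  F(ω) = -2πi·ΣRes = \frac{625 \pi \left(19 e^{\frac{11 \omega}{5}} - 8\right) e^{- \frac{19 \omega}{5}}}{45144}

Case ω < 0 (upper half-plane, counterclockwise contour ⇒ F(ω) = +2πi·ΣRes):
  Res_{z = \frac{19 i}{5}} g(z) = \frac{625 i e^{\frac{19 \omega}{5}}}{11286}
  Res_{z = \frac{8 i}{5}} g(z) = - \frac{625 i e^{\frac{8 \omega}{5}}}{4752}
  F(ω) = 2πi·ΣRes = \frac{625 \pi \left(19 - 8 e^{\frac{11 \omega}{5}}\right) e^{\frac{8 \omega}{5}}}{45144}

Both cases combine into a single formula in |ω|:

F(ω) = \frac{625 \pi \left(19 e^{\frac{11 \left|{\omega}\right|}{5}} - 8\right) e^{- \frac{19 \left|{\omega}\right|}{5}}}{45144}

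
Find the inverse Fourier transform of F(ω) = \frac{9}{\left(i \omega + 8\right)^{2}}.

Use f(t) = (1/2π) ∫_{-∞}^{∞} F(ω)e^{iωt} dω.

f(t) = 9 t e^{- 8 t} u\left(t\right)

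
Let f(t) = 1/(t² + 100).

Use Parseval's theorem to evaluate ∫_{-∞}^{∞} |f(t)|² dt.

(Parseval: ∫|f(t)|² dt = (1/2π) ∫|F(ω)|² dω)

∫|f(t)|² dt = \frac{\pi}{2000}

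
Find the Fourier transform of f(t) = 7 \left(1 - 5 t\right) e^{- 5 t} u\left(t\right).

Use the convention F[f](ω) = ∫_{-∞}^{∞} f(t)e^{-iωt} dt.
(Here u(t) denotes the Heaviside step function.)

F(ω) = \frac{7 i \omega}{- \omega^{2} + 10 i \omega + 25}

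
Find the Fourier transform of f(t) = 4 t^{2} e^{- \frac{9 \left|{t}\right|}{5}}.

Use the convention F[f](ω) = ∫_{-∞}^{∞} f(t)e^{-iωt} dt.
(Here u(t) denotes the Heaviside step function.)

F(ω) = \frac{54000 \left(27 - 25 \omega^{2}\right)}{\left(25 \omega^{2} + 81\right)^{3}}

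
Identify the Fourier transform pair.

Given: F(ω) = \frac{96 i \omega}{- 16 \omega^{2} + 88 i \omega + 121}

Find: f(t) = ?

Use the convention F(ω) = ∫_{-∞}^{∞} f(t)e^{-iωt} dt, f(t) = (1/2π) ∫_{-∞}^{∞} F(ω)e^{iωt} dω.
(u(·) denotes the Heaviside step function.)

f(t) = 6 \left(1 - \frac{11 t}{4}\right) e^{- \frac{11 t}{4}} u\left(t\right)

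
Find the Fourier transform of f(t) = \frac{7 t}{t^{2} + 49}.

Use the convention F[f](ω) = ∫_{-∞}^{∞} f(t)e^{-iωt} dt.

F(ω) = - 7 i \pi e^{- 7 \left|{\omega}\right|} \operatorname{sign}{\left(\omega \right)}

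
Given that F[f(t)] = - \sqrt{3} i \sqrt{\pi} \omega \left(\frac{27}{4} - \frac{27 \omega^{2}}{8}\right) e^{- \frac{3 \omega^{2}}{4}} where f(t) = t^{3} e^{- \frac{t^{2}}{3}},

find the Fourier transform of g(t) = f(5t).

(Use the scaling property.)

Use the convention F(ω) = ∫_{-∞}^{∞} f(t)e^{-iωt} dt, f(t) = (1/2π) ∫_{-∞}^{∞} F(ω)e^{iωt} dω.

F[g](ω) = \frac{27 \sqrt{3} i \sqrt{\pi} \omega \left(\omega^{2} - 50\right) e^{- \frac{3 \omega^{2}}{100}}}{5000}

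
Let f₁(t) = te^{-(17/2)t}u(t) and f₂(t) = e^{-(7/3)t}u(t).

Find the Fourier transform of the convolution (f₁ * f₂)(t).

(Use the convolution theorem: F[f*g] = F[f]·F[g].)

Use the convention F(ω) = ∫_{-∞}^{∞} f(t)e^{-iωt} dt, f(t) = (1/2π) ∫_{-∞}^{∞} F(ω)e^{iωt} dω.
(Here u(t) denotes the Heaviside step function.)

F[f₁*f₂](ω) = \frac{12}{\left(2 i \omega + 17\right)^{2} \left(3 i \omega + 7\right)}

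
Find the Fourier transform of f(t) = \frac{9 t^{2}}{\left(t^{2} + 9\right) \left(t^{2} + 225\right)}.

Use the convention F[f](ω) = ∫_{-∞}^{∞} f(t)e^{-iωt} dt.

F(ω) = \frac{\pi \left(5 - e^{12 \left|{\omega}\right|}\right) e^{- 15 \left|{\omega}\right|}}{8}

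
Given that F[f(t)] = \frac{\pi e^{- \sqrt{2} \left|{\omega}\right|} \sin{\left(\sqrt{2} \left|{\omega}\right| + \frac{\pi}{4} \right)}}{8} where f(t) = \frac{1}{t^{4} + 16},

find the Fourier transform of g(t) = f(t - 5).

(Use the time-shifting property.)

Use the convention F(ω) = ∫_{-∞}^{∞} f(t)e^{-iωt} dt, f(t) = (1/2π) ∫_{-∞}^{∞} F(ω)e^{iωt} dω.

F[g](ω) = \frac{\pi e^{- 5 i \omega - \sqrt{2} \left|{\omega}\right|} \sin{\left(\sqrt{2} \left|{\omega}\right| + \frac{\pi}{4} \right)}}{8}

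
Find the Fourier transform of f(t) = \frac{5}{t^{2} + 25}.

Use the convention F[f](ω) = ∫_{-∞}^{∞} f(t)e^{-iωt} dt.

F(ω) = \pi e^{- 5 \left|{\omega}\right|}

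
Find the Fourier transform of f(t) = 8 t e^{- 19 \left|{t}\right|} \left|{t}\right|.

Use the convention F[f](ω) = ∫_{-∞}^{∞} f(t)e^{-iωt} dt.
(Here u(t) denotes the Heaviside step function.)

F(ω) = \frac{32 i \omega \left(\omega^{2} - 1083\right)}{\left(\omega^{2} + 361\right)^{3}}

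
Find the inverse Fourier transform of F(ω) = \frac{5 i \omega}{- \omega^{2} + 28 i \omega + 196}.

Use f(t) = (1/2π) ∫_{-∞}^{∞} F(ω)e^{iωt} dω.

f(t) = 5 \left(1 - 14 t\right) e^{- 14 t} u\left(t\right)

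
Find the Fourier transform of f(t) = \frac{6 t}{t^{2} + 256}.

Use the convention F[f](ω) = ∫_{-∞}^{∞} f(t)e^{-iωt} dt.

F(ω) = - 6 i \pi e^{- 16 \left|{\omega}\right|} \operatorname{sign}{\left(\omega \right)}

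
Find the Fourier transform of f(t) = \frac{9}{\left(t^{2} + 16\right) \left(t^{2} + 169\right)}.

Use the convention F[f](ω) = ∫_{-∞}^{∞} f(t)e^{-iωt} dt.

F(ω) = \frac{\pi \left(13 e^{9 \left|{\omega}\right|} - 4\right) e^{- 13 \left|{\omega}\right|}}{884}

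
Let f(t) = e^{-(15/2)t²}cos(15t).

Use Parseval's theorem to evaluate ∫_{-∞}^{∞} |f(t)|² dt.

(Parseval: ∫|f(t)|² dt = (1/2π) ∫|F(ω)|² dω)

∫|f(t)|² dt = \frac{\sqrt{15} \sqrt{\pi} \left(1 + e^{15}\right)}{30 e^{15}}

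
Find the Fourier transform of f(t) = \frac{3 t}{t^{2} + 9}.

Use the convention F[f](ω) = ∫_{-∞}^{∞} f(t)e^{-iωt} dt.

F(ω) = - 3 i \pi e^{- 3 \left|{\omega}\right|} \operatorname{sign}{\left(\omega \right)}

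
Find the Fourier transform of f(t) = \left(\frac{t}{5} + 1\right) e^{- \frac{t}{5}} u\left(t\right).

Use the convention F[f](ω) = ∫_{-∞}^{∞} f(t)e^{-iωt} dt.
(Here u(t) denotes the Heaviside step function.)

F(ω) = \frac{5 \left(- 5 i \omega - 2\right)}{25 \omega^{2} - 10 i \omega - 1}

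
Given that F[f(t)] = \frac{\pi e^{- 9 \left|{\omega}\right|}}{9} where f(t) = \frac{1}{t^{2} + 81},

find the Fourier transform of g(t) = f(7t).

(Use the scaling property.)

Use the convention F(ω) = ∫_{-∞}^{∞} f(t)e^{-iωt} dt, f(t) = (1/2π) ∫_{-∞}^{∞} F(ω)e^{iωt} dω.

F[g](ω) = \frac{\pi e^{- \frac{9 \left|{\omega}\right|}{7}}}{63}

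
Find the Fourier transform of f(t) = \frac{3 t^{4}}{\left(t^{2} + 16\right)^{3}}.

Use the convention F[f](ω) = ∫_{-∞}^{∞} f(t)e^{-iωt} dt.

F(ω) = \frac{3 \pi \left(16 \omega^{2} - 20 \left|{\omega}\right| + 3\right) e^{- 4 \left|{\omega}\right|}}{32}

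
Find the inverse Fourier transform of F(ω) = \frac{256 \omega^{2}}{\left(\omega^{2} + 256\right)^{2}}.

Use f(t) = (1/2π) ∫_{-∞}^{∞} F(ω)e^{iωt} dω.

f(t) = 4 \left(1 - 16 \left|{t}\right|\right) e^{- 16 \left|{t}\right|}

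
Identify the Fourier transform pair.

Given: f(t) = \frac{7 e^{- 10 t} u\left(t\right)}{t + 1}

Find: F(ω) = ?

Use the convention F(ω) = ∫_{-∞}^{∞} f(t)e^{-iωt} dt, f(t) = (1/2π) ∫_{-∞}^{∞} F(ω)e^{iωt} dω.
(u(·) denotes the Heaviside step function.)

F(ω) = 7 e^{i \omega + 10} \operatorname{E}_{1}\left(i \omega + 10\right)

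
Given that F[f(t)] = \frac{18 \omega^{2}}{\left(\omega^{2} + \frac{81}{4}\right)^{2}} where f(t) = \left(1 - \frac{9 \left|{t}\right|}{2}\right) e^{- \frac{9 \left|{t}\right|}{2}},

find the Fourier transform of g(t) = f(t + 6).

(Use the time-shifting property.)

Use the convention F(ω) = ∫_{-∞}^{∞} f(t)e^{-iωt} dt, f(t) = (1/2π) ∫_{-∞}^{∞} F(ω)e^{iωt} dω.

F[g](ω) = \frac{288 \omega^{2} e^{6 i \omega}}{\left(4 \omega^{2} + 81\right)^{2}}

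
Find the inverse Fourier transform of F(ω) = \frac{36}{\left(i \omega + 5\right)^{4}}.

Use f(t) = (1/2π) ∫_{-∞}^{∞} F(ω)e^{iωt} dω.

f(t) = 6 t^{3} e^{- 5 t} u\left(t\right)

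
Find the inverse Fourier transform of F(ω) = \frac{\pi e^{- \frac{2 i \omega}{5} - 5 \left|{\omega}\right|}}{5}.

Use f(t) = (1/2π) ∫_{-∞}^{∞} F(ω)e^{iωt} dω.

f(t) = \frac{1}{\left(t - \frac{2}{5}\right)^{2} + 25}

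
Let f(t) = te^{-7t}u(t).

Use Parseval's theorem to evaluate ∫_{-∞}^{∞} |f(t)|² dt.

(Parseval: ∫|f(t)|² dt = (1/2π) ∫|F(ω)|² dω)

∫|f(t)|² dt = \frac{1}{1372}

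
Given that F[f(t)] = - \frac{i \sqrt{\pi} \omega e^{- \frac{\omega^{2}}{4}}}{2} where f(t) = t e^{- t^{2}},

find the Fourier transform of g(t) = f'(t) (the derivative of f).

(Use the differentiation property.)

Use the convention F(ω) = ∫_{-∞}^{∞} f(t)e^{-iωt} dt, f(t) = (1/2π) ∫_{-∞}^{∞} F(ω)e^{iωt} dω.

F[g](ω) = \frac{\sqrt{\pi} \omega^{2} e^{- \frac{\omega^{2}}{4}}}{2}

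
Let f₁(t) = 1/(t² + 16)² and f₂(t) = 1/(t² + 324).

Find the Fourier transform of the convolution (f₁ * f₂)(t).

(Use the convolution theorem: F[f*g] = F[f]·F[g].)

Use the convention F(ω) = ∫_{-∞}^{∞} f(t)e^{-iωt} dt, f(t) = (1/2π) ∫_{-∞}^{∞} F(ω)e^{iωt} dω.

F[f₁*f₂](ω) = \frac{\pi^{2} \left(4 \left|{\omega}\right| + 1\right) e^{- 22 \left|{\omega}\right|}}{2304}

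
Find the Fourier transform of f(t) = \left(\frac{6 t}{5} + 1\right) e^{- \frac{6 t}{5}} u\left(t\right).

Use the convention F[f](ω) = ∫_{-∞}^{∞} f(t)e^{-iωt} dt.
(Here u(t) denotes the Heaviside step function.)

F(ω) = \frac{5 \left(- 5 i \omega - 12\right)}{25 \omega^{2} - 60 i \omega - 36}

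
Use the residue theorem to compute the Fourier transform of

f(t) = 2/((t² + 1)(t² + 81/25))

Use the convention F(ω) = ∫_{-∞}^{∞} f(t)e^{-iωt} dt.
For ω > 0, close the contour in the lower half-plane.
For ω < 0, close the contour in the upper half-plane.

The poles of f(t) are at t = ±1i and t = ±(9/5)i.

Let g(z) = f(z)e^{-iωz}; for large |z| the factor e^{-iωz} decays in the lower half-plane when ω > 0 and in the upper half-plane when ω < 0.

Case ω > 0 (lower half-plane, clockwise contour ⇒ F(ω) = -2πi·ΣRes):
  Res_{z = - i} g(z) = \frac{25 i e^{- \omega}}{56}
  Res_{z = - \frac{9 i}{5}} g(z) = - \frac{125 i e^{- \frac{9 \omega}{5}}}{504}
  F(ω) = -2πi·ΣRes = \frac{25 \pi e^{- \omega}}{28} - \frac{125 \pi e^{- \frac{9 \omega}{5}}}{252}

Case ω < 0 (upper half-plane, counterclockwise contour ⇒ F(ω) = +2πi·ΣRes):
  Res_{z = i} g(z) = - \frac{25 i e^{\omega}}{56}
  Res_{z = \frac{9 i}{5}} g(z) = \frac{125 i e^{\frac{9 \omega}{5}}}{504}
  F(ω) = 2πi·ΣRes = \frac{25 \pi \left(- 5 e^{\frac{9 \omega}{5}} + 9 e^{\omega}\right)}{252}

Both cases combine into a single formula in |ω|:

F(ω) = \frac{25 \pi e^{- \left|{\omega}\right|}}{28} - \frac{125 \pi e^{- \frac{9 \left|{\omega}\right|}{5}}}{252}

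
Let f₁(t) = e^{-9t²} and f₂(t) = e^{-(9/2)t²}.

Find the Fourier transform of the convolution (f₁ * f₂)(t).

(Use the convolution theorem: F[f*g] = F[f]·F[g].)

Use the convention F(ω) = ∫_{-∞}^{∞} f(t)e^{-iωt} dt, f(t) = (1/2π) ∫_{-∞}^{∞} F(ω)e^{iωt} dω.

F[f₁*f₂](ω) = \frac{\sqrt{2} \pi e^{- \frac{\omega^{2}}{12}}}{9}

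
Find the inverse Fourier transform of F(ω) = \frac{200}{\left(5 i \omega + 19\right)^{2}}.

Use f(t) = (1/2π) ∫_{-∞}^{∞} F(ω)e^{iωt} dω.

f(t) = 8 t e^{- \frac{19 t}{5}} u\left(t\right)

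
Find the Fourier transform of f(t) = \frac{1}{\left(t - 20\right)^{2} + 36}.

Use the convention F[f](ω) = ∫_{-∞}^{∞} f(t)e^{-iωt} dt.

F(ω) = \frac{\pi e^{- 20 i \omega - 6 \left|{\omega}\right|}}{6}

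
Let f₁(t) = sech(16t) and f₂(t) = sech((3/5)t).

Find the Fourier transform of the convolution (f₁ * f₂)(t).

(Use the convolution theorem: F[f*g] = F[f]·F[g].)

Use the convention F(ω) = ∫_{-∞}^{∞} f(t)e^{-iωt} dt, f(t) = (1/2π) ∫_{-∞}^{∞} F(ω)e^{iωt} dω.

F[f₁*f₂](ω) = \frac{5 \pi^{2}}{48 \cosh{\left(\frac{\pi \omega}{32} \right)} \cosh{\left(\frac{5 \pi \omega}{6} \right)}}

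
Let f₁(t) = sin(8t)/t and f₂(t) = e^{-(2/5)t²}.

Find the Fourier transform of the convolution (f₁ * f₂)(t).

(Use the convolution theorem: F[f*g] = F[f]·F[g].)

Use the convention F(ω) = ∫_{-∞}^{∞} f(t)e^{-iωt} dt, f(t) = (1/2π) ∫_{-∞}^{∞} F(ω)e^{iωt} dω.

F[f₁*f₂](ω) = \begin{cases} \frac{\sqrt{10} \pi^{\frac{3}{2}} e^{- \frac{5 \omega^{2}}{8}}}{2} & \text{for}\: \omega > -8 \wedge \omega < 8 \\0 & \text{otherwise} \end{cases}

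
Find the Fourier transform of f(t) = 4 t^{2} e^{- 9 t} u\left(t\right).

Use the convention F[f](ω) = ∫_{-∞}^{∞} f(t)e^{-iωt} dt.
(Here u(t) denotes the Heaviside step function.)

F(ω) = \frac{8}{\left(i \omega + 9\right)^{3}}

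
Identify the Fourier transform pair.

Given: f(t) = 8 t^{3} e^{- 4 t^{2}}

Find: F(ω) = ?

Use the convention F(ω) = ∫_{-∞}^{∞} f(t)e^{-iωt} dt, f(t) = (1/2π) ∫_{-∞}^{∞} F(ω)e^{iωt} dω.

F(ω) = \frac{i \sqrt{\pi} \omega \left(\omega^{2} - 24\right) e^{- \frac{\omega^{2}}{16}}}{128}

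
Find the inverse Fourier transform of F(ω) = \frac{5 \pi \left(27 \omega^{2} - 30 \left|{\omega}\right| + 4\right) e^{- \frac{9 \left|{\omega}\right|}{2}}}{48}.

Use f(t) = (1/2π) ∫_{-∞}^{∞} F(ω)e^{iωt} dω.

f(t) = \frac{5 t^{4}}{\left(t^{2} + \frac{81}{4}\right)^{3}}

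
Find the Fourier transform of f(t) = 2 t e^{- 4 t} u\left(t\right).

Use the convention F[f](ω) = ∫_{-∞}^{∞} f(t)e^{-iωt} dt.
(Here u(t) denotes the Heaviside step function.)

F(ω) = \frac{2}{\left(i \omega + 4\right)^{2}}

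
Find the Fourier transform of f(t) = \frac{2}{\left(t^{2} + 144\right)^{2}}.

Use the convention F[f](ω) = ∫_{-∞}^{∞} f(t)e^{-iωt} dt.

F(ω) = \frac{\pi \left(12 \left|{\omega}\right| + 1\right) e^{- 12 \left|{\omega}\right|}}{1728}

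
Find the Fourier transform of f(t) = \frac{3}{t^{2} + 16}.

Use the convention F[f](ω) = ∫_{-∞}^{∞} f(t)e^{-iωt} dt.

F(ω) = \frac{3 \pi e^{- 4 \left|{\omega}\right|}}{4}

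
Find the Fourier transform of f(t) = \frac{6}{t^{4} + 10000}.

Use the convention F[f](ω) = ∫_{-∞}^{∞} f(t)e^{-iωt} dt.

F(ω) = \frac{3 \pi e^{- 5 \sqrt{2} \left|{\omega}\right|} \sin{\left(5 \sqrt{2} \left|{\omega}\right| + \frac{\pi}{4} \right)}}{500}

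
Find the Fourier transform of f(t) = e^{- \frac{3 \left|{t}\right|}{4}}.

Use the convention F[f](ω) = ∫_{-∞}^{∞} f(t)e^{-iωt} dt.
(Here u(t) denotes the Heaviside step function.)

F(ω) = \frac{24}{16 \omega^{2} + 9}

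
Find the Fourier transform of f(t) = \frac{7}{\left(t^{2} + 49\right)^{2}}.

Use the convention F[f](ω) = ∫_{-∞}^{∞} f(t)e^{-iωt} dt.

F(ω) = \frac{\pi \left(7 \left|{\omega}\right| + 1\right) e^{- 7 \left|{\omega}\right|}}{98}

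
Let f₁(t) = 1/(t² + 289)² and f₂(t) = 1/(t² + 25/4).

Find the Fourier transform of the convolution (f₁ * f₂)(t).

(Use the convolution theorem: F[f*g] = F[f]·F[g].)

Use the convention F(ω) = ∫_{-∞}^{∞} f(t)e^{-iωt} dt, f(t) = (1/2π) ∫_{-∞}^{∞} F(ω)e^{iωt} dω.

F[f₁*f₂](ω) = \frac{\pi^{2} \left(17 \left|{\omega}\right| + 1\right) e^{- \frac{39 \left|{\omega}\right|}{2}}}{24565}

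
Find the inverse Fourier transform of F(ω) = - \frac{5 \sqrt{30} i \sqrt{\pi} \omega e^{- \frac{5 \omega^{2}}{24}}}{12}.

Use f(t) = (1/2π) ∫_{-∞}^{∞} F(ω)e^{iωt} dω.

f(t) = 6 t e^{- \frac{6 t^{2}}{5}}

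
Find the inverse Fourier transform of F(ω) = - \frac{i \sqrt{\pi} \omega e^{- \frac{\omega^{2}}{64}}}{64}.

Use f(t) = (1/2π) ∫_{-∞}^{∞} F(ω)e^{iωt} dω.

f(t) = 2 t e^{- 16 t^{2}}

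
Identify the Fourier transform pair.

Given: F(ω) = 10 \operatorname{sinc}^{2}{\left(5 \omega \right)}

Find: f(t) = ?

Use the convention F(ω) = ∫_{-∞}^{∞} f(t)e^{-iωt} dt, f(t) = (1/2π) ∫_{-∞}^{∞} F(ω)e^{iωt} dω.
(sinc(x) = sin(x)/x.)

f(t) = \begin{cases} 1 - \frac{\left|{t}\right|}{10} & \text{for}\: \left|{t}\right| < 10 \\0 & \text{otherwise} \end{cases}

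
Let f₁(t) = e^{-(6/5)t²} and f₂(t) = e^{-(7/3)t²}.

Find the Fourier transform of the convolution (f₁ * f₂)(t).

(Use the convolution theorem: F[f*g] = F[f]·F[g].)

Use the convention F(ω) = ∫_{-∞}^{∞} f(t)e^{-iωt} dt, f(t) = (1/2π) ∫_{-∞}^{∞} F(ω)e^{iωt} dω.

F[f₁*f₂](ω) = \frac{\sqrt{70} \pi e^{- \frac{53 \omega^{2}}{168}}}{14}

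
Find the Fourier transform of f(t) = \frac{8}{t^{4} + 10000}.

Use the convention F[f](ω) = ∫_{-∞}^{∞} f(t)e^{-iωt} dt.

F(ω) = \frac{\pi e^{- 5 \sqrt{2} \left|{\omega}\right|} \sin{\left(5 \sqrt{2} \left|{\omega}\right| + \frac{\pi}{4} \right)}}{125}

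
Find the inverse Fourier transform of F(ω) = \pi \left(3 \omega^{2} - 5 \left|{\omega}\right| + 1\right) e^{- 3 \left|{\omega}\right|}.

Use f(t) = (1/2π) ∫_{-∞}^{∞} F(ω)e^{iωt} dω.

f(t) = \frac{8 t^{4}}{\left(t^{2} + 9\right)^{3}}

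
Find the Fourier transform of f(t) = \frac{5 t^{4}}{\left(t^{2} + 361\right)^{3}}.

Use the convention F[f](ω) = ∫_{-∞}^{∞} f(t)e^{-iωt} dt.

F(ω) = \frac{5 \pi \left(361 \omega^{2} - 95 \left|{\omega}\right| + 3\right) e^{- 19 \left|{\omega}\right|}}{152}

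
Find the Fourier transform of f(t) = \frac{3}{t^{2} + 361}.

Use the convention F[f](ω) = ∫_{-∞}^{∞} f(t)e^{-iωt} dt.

F(ω) = \frac{3 \pi e^{- 19 \left|{\omega}\right|}}{19}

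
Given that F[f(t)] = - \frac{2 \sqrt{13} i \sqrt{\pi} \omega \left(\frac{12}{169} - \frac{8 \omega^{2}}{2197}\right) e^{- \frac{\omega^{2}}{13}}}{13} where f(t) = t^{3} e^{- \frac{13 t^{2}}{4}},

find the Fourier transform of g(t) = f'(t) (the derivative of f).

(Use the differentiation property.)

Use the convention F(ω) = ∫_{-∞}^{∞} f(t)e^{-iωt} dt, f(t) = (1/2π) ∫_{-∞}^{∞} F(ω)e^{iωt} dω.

F[g](ω) = \frac{8 \sqrt{13} \sqrt{\pi} \omega^{2} \left(39 - 2 \omega^{2}\right) e^{- \frac{\omega^{2}}{13}}}{28561}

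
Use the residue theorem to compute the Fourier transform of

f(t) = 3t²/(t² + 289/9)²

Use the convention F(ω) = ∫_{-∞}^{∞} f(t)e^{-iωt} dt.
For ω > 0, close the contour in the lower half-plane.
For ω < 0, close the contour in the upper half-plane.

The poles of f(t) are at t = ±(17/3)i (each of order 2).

Let g(z) = f(z)e^{-iωz}; for large |z| the factor e^{-iωz} decays in the lower half-plane when ω > 0 and in the upper half-plane when ω < 0.

Case ω > 0 (lower half-plane, clockwise contour ⇒ F(ω) = -2πi·ΣRes):
  Res_{z = - \frac{17 i}{3}} g(z) = \frac{3 i \left(3 - 17 \omega\right) e^{- \frac{17 \omega}{3}}}{68} (pole of order 2)
  F(ω) = -2πi·ΣRes = \frac{3 \pi \left(3 - 17 \omega\right) e^{- \frac{17 \omega}{3}}}{34}

Case ω < 0 (upper half-plane, counterclockwise contour ⇒ F(ω) = +2πi·ΣRes):
  Res_{z = \frac{17 i}{3}} g(z) = \frac{3 i \left(- 17 \omega - 3\right) e^{\frac{17 \omega}{3}}}{68} (pole of order 2)
  F(ω) = 2πi·ΣRes = \frac{3 \pi \left(17 \omega + 3\right) e^{\frac{17 \omega}{3}}}{34}

Both cases combine into a single formula in |ω|:

F(ω) = \frac{3 \pi \left(3 - 17 \left|{\omega}\right|\right) e^{- \frac{17 \left|{\omega}\right|}{3}}}{34}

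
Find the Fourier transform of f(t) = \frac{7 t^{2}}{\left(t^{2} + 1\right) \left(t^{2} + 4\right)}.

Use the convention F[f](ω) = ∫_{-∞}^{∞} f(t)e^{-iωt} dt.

F(ω) = \frac{7 \pi \left(2 - e^{\left|{\omega}\right|}\right) e^{- 2 \left|{\omega}\right|}}{3}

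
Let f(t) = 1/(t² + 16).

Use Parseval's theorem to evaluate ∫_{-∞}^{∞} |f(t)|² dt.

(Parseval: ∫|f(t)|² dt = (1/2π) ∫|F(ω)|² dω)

∫|f(t)|² dt = \frac{\pi}{128}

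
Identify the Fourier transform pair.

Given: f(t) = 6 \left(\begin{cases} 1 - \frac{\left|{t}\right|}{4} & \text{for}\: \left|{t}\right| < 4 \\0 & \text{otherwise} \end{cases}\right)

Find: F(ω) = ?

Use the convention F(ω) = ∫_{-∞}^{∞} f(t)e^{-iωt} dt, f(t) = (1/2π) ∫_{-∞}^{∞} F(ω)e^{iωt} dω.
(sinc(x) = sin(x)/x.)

F(ω) = 24 \operatorname{sinc}^{2}{\left(2 \omega \right)}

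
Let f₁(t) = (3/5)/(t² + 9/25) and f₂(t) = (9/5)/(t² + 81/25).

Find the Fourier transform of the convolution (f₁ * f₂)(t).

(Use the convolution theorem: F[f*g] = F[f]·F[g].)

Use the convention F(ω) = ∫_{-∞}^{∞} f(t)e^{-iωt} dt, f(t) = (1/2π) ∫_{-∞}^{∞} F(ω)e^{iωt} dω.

F[f₁*f₂](ω) = \pi^{2} e^{- \frac{12 \left|{\omega}\right|}{5}}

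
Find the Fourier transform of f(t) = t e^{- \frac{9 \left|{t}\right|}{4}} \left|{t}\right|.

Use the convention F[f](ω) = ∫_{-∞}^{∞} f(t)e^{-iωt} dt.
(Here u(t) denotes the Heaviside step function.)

F(ω) = \frac{1024 i \omega \left(16 \omega^{2} - 243\right)}{\left(16 \omega^{2} + 81\right)^{3}}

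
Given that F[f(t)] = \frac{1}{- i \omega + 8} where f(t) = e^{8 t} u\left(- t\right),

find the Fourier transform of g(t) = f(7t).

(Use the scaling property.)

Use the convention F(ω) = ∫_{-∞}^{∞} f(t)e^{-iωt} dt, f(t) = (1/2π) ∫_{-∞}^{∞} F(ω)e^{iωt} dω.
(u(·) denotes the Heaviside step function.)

F[g](ω) = \frac{i}{\omega + 56 i}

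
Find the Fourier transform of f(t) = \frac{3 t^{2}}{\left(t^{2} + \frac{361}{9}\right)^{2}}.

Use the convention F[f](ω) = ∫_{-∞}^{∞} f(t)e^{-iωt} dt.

F(ω) = \frac{3 \pi \left(3 - 19 \left|{\omega}\right|\right) e^{- \frac{19 \left|{\omega}\right|}{3}}}{38}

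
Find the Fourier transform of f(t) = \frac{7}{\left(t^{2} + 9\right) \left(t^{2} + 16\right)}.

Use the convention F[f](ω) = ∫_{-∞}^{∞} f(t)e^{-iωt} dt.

F(ω) = \frac{\pi \left(4 e^{\left|{\omega}\right|} - 3\right) e^{- 4 \left|{\omega}\right|}}{12}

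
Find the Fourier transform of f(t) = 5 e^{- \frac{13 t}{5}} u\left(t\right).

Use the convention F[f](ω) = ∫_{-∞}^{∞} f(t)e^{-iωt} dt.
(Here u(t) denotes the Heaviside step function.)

F(ω) = \frac{25}{5 i \omega + 13}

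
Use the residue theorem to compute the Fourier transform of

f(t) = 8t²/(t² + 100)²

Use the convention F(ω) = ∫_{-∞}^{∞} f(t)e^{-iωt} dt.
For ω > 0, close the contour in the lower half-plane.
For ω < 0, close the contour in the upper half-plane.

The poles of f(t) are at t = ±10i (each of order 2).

Let g(z) = f(z)e^{-iωz}; for large |z| the factor e^{-iωz} decays in the lower half-plane when ω > 0 and in the upper half-plane when ω < 0.

Case ω > 0 (lower half-plane, clockwise contour ⇒ F(ω) = -2πi·ΣRes):
  Res_{z = - 10 i} g(z) = \frac{i \left(1 - 10 \omega\right) e^{- 10 \omega}}{5} (pole of order 2)
  F(ω) = -2πi·ΣRes = \frac{2 \pi \left(1 - 10 \omega\right) e^{- 10 \omega}}{5}

Case ω < 0 (upper half-plane, counterclockwise contour ⇒ F(ω) = +2πi·ΣRes):
  Res_{z = 10 i} g(z) = \frac{i \left(- 10 \omega - 1\right) e^{10 \omega}}{5} (pole of order 2)
  F(ω) = 2πi·ΣRes = \frac{2 \pi \left(10 \omega + 1\right) e^{10 \omega}}{5}

Both cases combine into a single formula in |ω|:

F(ω) = \frac{2 \pi \left(1 - 10 \left|{\omega}\right|\right) e^{- 10 \left|{\omega}\right|}}{5}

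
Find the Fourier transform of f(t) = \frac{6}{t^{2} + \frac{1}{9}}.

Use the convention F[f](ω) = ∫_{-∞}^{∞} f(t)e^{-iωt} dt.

F(ω) = 18 \pi e^{- \frac{\left|{\omega}\right|}{3}}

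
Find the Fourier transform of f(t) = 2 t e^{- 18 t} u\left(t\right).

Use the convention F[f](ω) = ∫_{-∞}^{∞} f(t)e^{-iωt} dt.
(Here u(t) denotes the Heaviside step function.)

F(ω) = \frac{2}{\left(i \omega + 18\right)^{2}}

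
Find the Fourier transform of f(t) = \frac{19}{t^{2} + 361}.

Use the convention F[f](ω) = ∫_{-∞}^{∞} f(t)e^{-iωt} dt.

F(ω) = \pi e^{- 19 \left|{\omega}\right|}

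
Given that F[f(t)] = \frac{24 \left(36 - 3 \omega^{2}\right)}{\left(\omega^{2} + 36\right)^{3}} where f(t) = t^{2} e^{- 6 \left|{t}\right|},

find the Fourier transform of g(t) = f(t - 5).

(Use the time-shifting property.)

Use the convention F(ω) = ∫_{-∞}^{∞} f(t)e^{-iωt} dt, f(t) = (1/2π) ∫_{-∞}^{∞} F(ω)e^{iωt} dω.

F[g](ω) = \frac{72 \left(12 - \omega^{2}\right) e^{- 5 i \omega}}{\left(\omega^{2} + 36\right)^{3}}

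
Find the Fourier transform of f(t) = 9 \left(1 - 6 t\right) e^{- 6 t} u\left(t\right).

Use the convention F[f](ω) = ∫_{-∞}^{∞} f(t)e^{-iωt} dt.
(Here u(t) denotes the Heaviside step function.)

F(ω) = \frac{9 i \omega}{- \omega^{2} + 12 i \omega + 36}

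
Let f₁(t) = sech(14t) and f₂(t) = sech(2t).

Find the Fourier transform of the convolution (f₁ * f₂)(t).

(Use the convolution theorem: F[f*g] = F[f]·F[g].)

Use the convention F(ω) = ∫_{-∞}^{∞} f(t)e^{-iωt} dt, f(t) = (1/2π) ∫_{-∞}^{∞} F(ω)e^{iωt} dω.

F[f₁*f₂](ω) = \frac{\pi^{2}}{28 \cosh{\left(\frac{\pi \omega}{28} \right)} \cosh{\left(\frac{\pi \omega}{4} \right)}}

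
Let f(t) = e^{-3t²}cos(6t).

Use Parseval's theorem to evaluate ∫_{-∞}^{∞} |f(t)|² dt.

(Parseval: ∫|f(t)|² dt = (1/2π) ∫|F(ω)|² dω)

∫|f(t)|² dt = \frac{\sqrt{6} \sqrt{\pi} \left(1 + e^{6}\right)}{12 e^{6}}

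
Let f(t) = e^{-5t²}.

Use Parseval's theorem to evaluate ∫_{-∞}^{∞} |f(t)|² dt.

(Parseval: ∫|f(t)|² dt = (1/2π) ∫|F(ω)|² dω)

∫|f(t)|² dt = \frac{\sqrt{10} \sqrt{\pi}}{10}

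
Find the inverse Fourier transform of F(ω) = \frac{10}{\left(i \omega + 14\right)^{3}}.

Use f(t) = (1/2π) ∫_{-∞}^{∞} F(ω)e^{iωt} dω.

f(t) = 5 t^{2} e^{- 14 t} u\left(t\right)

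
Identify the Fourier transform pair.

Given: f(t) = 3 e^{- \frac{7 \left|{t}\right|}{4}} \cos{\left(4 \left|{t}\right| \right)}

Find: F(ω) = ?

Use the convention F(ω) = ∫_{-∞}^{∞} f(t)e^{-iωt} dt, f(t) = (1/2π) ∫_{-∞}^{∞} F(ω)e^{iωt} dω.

F(ω) = \frac{168 \left(16 \omega^{2} + 305\right)}{256 \omega^{4} - 6624 \omega^{2} + 93025}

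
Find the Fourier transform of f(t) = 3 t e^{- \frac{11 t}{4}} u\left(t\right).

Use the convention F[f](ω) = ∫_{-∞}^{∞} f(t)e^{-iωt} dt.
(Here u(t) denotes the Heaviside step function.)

F(ω) = \frac{48}{\left(4 i \omega + 11\right)^{2}}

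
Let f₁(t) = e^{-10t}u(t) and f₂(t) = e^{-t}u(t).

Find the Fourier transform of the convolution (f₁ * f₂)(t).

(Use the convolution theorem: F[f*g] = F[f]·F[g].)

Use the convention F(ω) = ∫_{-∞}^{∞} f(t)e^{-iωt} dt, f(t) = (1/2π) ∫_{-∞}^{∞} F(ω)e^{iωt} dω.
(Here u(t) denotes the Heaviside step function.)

F[f₁*f₂](ω) = \frac{1}{\left(i \omega + 1\right) \left(i \omega + 10\right)}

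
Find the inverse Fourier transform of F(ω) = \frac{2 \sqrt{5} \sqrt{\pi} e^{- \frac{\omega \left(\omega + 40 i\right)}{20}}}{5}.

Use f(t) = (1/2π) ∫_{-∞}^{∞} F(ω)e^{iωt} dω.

f(t) = 2 e^{- 5 \left(t - 2\right)^{2}}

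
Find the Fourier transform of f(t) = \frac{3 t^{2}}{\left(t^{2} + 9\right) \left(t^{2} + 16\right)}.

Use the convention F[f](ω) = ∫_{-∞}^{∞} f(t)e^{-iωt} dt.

F(ω) = \frac{3 \pi \left(4 - 3 e^{\left|{\omega}\right|}\right) e^{- 4 \left|{\omega}\right|}}{7}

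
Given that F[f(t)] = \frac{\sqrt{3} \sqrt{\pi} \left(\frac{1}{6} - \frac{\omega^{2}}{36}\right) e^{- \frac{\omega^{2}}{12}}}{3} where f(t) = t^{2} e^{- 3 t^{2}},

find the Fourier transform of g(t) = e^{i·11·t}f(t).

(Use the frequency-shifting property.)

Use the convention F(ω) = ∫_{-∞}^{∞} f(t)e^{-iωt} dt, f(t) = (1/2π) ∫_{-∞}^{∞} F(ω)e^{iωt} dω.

F[g](ω) = \frac{\sqrt{3} \sqrt{\pi} \left(6 - \left(\omega - 11\right)^{2}\right) e^{- \frac{\left(\omega - 11\right)^{2}}{12}}}{108}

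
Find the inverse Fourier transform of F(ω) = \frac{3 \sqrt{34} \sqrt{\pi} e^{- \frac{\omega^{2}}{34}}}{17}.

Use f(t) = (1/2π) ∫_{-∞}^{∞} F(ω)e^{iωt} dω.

f(t) = 3 e^{- \frac{17 t^{2}}{2}}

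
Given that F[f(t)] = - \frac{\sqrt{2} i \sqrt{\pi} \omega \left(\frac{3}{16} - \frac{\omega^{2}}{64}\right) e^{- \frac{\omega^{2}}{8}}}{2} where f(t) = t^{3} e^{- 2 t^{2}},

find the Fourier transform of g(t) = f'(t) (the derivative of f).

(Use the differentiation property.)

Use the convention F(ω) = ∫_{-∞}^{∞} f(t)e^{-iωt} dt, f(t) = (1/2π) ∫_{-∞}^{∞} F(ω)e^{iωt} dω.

F[g](ω) = \frac{\sqrt{2} \sqrt{\pi} \omega^{2} \left(12 - \omega^{2}\right) e^{- \frac{\omega^{2}}{8}}}{128}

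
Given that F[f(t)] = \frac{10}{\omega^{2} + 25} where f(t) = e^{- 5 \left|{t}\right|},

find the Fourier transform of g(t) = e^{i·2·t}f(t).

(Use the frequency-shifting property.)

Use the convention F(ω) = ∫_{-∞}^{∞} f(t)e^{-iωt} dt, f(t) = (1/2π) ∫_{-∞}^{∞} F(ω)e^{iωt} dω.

F[g](ω) = \frac{10}{\left(\omega - 2\right)^{2} + 25}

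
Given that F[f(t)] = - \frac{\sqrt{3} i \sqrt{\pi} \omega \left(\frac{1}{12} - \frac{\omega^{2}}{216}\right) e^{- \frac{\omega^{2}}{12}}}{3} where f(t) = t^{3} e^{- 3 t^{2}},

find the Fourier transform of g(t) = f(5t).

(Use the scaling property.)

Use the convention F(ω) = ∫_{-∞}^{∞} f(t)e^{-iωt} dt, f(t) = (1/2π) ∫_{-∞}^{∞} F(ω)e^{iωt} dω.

F[g](ω) = \frac{\sqrt{3} i \sqrt{\pi} \omega \left(\omega^{2} - 450\right) e^{- \frac{\omega^{2}}{300}}}{405000}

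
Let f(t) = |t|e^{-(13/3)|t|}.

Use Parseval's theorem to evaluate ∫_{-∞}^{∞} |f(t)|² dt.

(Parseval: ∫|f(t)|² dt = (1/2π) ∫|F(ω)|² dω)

∫|f(t)|² dt = \frac{27}{4394}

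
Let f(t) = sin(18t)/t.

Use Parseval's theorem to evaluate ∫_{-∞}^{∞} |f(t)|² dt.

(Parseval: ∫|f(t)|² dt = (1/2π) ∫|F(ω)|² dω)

∫|f(t)|² dt = 18 \pi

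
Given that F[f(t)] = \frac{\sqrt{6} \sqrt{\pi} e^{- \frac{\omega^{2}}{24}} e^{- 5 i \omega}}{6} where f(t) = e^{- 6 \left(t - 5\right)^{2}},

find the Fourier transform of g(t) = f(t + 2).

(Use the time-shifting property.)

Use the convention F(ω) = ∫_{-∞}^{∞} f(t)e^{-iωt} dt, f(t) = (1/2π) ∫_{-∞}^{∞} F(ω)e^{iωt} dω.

F[g](ω) = \frac{\sqrt{6} \sqrt{\pi} e^{- \frac{\omega \left(\omega + 72 i\right)}{24}}}{6}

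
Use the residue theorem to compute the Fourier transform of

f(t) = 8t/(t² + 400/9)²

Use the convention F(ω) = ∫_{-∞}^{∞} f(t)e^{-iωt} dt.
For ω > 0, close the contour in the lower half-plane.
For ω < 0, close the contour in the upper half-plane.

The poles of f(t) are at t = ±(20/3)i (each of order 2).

Let g(z) = f(z)e^{-iωz}; for large |z| the factor e^{-iωz} decays in the lower half-plane when ω > 0 and in the upper half-plane when ω < 0.

Case ω > 0 (lower half-plane, clockwise contour ⇒ F(ω) = -2πi·ΣRes):
  Res_{z = - \frac{20 i}{3}} g(z) = \frac{3 \omega e^{- \frac{20 \omega}{3}}}{10} (pole of order 2)
  F(ω) = -2πi·ΣRes = - \frac{3 i \pi \omega e^{- \frac{20 \omega}{3}}}{5}

Case ω < 0 (upper half-plane, counterclockwise contour ⇒ F(ω) = +2πi·ΣRes):
  Res_{z = \frac{20 i}{3}} g(z) = - \frac{3 \omega e^{\frac{20 \omega}{3}}}{10} (pole of order 2)
  F(ω) = 2πi·ΣRes = - \frac{3 i \pi \omega e^{\frac{20 \omega}{3}}}{5}

Both cases combine into a single formula in |ω|:

F(ω) = - \frac{3 i \pi \omega e^{- \frac{20 \left|{\omega}\right|}{3}}}{5}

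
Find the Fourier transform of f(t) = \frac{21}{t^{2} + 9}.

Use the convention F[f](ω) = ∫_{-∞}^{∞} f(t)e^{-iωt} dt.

F(ω) = 7 \pi e^{- 3 \left|{\omega}\right|}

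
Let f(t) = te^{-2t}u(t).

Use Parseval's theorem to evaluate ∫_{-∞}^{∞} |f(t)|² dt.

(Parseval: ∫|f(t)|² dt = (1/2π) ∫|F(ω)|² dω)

∫|f(t)|² dt = \frac{1}{32}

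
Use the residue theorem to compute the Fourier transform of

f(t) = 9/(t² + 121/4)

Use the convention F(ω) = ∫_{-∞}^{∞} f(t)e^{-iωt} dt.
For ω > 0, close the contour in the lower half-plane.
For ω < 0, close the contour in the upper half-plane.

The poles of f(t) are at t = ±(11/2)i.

Let g(z) = f(z)e^{-iωz}; for large |z| the factor e^{-iωz} decays in the lower half-plane when ω > 0 and in the upper half-plane when ω < 0.

Case ω > 0 (lower half-plane, clockwise contour ⇒ F(ω) = -2πi·ΣRes):
  Res_{z = - \frac{11 i}{2}} g(z) = \frac{9 i e^{- \frac{11 \omega}{2}}}{11}
  F(ω) = -2πi·ΣRes = \frac{18 \pi e^{- \frac{11 \omega}{2}}}{11}

Case ω < 0 (upper half-plane, counterclockwise contour ⇒ F(ω) = +2πi·ΣRes):
  Res_{z = \frac{11 i}{2}} g(z) = - \frac{9 i e^{\frac{11 \omega}{2}}}{11}
  F(ω) = 2πi·ΣRes = \frac{18 \pi e^{\frac{11 \omega}{2}}}{11}

Both cases combine into a single formula in |ω|:

F(ω) = \frac{18 \pi e^{- \frac{11 \left|{\omega}\right|}{2}}}{11}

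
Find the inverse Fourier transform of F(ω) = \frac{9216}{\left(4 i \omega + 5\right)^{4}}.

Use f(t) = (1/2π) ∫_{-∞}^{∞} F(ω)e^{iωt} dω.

f(t) = 6 t^{3} e^{- \frac{5 t}{4}} u\left(t\right)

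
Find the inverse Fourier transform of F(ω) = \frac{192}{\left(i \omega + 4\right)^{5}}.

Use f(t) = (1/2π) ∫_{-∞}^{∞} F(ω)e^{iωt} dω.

f(t) = 8 t^{4} e^{- 4 t} u\left(t\right)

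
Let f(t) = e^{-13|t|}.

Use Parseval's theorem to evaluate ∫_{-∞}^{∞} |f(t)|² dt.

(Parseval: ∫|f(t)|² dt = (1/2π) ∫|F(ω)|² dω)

∫|f(t)|² dt = \frac{1}{13}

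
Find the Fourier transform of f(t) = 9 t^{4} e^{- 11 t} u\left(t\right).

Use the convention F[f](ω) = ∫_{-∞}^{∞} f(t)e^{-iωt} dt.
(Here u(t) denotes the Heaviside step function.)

F(ω) = \frac{216}{\left(i \omega + 11\right)^{5}}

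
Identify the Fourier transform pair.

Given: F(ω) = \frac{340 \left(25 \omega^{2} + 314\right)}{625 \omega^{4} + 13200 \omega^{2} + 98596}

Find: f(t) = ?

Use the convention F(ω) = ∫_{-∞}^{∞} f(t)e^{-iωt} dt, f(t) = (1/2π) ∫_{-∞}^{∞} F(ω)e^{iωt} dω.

f(t) = 2 e^{- \frac{17 \left|{t}\right|}{5}} \cos{\left(t \right)}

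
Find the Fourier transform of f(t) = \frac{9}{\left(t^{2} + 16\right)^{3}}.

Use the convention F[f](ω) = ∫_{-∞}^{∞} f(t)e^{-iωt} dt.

F(ω) = \frac{9 \pi \left(16 \omega^{2} + 12 \left|{\omega}\right| + 3\right) e^{- 4 \left|{\omega}\right|}}{8192}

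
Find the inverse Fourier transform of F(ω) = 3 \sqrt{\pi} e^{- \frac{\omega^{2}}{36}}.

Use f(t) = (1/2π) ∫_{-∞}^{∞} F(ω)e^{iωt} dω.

f(t) = 9 e^{- 9 t^{2}}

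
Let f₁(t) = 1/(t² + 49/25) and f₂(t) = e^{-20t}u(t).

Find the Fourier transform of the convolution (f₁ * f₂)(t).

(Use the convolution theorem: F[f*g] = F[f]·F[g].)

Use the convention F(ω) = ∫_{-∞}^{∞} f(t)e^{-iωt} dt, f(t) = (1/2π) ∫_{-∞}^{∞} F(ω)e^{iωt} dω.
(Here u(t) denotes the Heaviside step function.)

F[f₁*f₂](ω) = \frac{5 \pi e^{- \frac{7 \left|{\omega}\right|}{5}}}{7 \left(i \omega + 20\right)}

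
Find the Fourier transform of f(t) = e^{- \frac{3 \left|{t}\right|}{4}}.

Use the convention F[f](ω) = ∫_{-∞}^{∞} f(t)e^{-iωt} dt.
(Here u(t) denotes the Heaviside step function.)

F(ω) = \frac{24}{16 \omega^{2} + 9}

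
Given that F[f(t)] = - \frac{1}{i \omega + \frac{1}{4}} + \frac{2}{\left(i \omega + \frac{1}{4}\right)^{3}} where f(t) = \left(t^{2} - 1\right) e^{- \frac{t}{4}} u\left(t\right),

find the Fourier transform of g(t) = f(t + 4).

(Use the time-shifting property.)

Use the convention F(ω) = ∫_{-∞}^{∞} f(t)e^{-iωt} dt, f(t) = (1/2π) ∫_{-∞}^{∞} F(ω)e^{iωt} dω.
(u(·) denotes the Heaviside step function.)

F[g](ω) = \frac{4 \left(128 i \omega - \left(4 i \omega + 1\right)^{3} + 32\right) e^{4 i \omega}}{\left(4 i \omega + 1\right)^{4}}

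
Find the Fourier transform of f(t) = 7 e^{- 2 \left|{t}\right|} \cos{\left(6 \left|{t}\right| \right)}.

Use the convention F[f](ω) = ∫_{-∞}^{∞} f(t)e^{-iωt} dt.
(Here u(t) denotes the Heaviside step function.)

F(ω) = \frac{28 \left(\omega^{2} + 40\right)}{\omega^{4} - 64 \omega^{2} + 1600}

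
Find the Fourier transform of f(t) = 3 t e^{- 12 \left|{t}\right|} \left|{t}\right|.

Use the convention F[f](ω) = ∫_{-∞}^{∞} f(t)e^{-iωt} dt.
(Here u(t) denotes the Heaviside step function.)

F(ω) = \frac{12 i \omega \left(\omega^{2} - 432\right)}{\left(\omega^{2} + 144\right)^{3}}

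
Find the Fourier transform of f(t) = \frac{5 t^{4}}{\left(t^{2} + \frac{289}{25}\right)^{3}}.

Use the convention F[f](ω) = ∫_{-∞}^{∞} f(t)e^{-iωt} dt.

F(ω) = \frac{\pi \left(289 \omega^{2} - 425 \left|{\omega}\right| + 75\right) e^{- \frac{17 \left|{\omega}\right|}{5}}}{136}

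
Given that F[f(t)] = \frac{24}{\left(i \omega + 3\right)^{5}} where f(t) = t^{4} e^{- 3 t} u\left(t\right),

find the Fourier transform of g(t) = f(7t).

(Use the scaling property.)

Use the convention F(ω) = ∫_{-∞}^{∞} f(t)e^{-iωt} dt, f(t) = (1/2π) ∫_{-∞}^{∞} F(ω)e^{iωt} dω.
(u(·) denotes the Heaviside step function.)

F[g](ω) = \frac{57624}{\left(i \omega + 21\right)^{5}}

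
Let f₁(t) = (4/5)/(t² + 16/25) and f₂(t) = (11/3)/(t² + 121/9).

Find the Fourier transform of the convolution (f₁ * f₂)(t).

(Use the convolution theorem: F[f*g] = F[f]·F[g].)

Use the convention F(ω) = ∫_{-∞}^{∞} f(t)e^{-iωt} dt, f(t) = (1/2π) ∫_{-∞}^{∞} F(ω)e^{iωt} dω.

F[f₁*f₂](ω) = \pi^{2} e^{- \frac{67 \left|{\omega}\right|}{15}}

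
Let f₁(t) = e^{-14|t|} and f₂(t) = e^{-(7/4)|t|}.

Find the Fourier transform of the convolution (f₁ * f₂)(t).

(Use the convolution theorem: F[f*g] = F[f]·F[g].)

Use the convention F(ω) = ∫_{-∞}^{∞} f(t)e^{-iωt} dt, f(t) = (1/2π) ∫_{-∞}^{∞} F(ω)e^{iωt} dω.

F[f₁*f₂](ω) = \frac{1568}{\left(\omega^{2} + 196\right) \left(16 \omega^{2} + 49\right)}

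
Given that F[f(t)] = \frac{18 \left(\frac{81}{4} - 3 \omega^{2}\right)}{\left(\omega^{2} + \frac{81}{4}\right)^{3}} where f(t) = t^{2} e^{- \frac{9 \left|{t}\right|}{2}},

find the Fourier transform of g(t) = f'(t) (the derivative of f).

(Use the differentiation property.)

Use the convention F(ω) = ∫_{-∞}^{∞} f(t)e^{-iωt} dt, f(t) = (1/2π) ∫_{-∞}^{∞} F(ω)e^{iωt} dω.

F[g](ω) = - \frac{864 i \omega \left(4 \omega^{2} - 27\right)}{\left(4 \omega^{2} + 81\right)^{3}}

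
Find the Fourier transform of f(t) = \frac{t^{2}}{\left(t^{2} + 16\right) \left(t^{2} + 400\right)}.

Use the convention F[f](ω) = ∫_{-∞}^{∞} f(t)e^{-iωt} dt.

F(ω) = \frac{\pi \left(5 - e^{16 \left|{\omega}\right|}\right) e^{- 20 \left|{\omega}\right|}}{96}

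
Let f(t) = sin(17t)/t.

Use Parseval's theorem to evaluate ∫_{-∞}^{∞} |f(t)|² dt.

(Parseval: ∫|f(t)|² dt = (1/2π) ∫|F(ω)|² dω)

∫|f(t)|² dt = 17 \pi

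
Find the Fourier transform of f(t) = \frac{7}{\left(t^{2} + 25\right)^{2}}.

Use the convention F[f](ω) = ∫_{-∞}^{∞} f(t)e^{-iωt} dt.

F(ω) = \frac{7 \pi \left(5 \left|{\omega}\right| + 1\right) e^{- 5 \left|{\omega}\right|}}{250}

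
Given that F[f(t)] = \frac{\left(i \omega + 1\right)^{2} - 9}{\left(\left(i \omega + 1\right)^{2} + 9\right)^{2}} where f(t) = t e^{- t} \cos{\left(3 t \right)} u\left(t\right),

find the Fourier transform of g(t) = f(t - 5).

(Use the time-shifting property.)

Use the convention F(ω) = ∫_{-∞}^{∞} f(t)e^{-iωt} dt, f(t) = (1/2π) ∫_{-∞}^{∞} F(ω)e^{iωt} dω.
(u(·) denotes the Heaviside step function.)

F[g](ω) = \frac{\left(\left(i \omega + 1\right)^{2} - 9\right) e^{- 5 i \omega}}{\left(\left(i \omega + 1\right)^{2} + 9\right)^{2}}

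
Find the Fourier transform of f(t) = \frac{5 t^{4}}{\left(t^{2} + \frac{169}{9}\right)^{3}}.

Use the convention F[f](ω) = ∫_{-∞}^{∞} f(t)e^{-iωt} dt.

F(ω) = \frac{5 \pi \left(169 \omega^{2} - 195 \left|{\omega}\right| + 27\right) e^{- \frac{13 \left|{\omega}\right|}{3}}}{312}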